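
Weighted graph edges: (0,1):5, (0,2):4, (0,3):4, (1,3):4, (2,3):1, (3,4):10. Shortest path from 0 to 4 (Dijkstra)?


Dijkstra from 0:
Distances: {0: 0, 1: 5, 2: 4, 3: 4, 4: 14}
Shortest distance to 4 = 14, path = [0, 3, 4]


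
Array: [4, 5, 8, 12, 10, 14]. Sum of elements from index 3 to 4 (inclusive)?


Prefix sums: [0, 4, 9, 17, 29, 39, 53]
Sum[3..4] = prefix[5] - prefix[3] = 39 - 17 = 22


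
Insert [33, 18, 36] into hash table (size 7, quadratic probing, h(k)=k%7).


Insertions: 33->slot 5; 18->slot 4; 36->slot 1
Table: [None, 36, None, None, 18, 33, None]


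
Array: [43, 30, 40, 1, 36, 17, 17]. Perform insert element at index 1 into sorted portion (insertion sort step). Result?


After one pass: [30, 43, 40, 1, 36, 17, 17]


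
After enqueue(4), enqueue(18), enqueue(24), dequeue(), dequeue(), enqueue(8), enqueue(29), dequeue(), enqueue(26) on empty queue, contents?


enqueue(4) -> [4]
enqueue(18) -> [4, 18]
enqueue(24) -> [4, 18, 24]
dequeue() returns 4 -> [18, 24]
dequeue() returns 18 -> [24]
enqueue(8) -> [24, 8]
enqueue(29) -> [24, 8, 29]
dequeue() returns 24 -> [8, 29]
enqueue(26) -> [8, 29, 26]
Final queue (front to back): [8, 29, 26]


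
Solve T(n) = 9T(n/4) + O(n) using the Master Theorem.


a=9, b=4, c=1. log_4(9)=1.585 > c=1. Case 1: O(n^log_b(a)) = O(n^1.585)
Complexity: O(n^1.585)


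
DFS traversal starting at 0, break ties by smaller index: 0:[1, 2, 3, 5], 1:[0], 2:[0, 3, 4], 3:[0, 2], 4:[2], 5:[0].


DFS stack-based: start with [0]
Visit order: [0, 1, 2, 3, 4, 5]


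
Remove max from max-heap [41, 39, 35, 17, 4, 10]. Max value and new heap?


Max = 41
Replace root with last, heapify down
Resulting heap: [39, 17, 35, 10, 4]


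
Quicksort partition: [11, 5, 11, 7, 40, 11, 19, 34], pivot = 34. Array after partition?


Elements <= 34 go left of pivot.
Result: [11, 5, 11, 7, 11, 19, 34, 40], pivot at index 6


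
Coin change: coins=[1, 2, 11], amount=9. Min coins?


dp[0]=0; dp[i]=1+min(dp[i-c] for c in coins)
...dp[4]=2, dp[5]=3, dp[6]=3, dp[7]=4, dp[8]=4, dp[9]=5
Minimum coins for 9 = 5


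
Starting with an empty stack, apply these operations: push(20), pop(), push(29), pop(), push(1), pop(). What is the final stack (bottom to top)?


push(20) -> [20]
pop() returns 20 -> []
push(29) -> [29]
pop() returns 29 -> []
push(1) -> [1]
pop() returns 1 -> []
Final stack (bottom to top): []


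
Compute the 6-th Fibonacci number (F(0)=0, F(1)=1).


F(n)=F(n-1)+F(n-2)
...F(4)=3, F(5)=5, F(6)=8


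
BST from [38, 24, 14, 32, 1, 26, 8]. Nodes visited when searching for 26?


BST root = 38
Search for 26: compare at each node
Path: [38, 24, 32, 26]


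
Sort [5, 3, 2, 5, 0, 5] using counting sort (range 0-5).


Count array: [1, 0, 1, 1, 0, 3]
Reconstruct: [0, 2, 3, 5, 5, 5]


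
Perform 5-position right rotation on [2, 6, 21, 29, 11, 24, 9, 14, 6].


Right rotate by 5: [11, 24, 9, 14, 6, 2, 6, 21, 29]


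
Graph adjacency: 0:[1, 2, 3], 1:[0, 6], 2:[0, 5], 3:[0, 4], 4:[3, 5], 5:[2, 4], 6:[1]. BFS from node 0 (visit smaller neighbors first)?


BFS queue: start with [0]
Visit order: [0, 1, 2, 3, 6, 5, 4]


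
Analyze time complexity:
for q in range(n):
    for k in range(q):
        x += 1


Per nesting level: O(n) * O(n) [triangular over q] = O(n^2)
Complexity: O(n^2)


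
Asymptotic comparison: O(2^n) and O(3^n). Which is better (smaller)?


exponential grows slower than exponential (base 3)
O(2^n) is asymptotically smaller; O(3^n) grows faster


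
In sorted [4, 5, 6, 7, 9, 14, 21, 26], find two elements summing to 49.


Two pointers: lo=0, hi=7
No pair sums to 49


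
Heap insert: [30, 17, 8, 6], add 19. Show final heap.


Append 19: [30, 17, 8, 6, 19]
Bubble up: swap idx 4(19) with idx 1(17)
Result: [30, 19, 8, 6, 17]


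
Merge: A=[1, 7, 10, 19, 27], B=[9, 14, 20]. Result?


Compare heads, take smaller each step.
Merged: [1, 7, 9, 10, 14, 19, 20, 27]


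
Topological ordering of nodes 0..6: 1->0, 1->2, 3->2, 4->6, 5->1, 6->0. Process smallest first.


Kahn's algorithm, process smallest node first
Order: [3, 4, 5, 1, 2, 6, 0]


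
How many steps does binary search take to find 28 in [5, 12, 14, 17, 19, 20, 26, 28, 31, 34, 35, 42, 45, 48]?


Search for 28:
[0,13] mid=6 arr[6]=26
[7,13] mid=10 arr[10]=35
[7,9] mid=8 arr[8]=31
[7,7] mid=7 arr[7]=28
Total: 4 comparisons


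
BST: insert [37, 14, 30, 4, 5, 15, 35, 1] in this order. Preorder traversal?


Root = 37; build tree by BST insertion.
Preorder traversal: [37, 14, 4, 1, 5, 30, 15, 35]


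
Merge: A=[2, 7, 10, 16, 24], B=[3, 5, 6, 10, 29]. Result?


Compare heads, take smaller each step.
Merged: [2, 3, 5, 6, 7, 10, 10, 16, 24, 29]


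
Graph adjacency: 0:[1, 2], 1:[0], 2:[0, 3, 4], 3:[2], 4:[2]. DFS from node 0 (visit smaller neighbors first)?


DFS stack-based: start with [0]
Visit order: [0, 1, 2, 3, 4]


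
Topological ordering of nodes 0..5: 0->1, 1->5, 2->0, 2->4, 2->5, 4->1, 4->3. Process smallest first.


Kahn's algorithm, process smallest node first
Order: [2, 0, 4, 1, 3, 5]


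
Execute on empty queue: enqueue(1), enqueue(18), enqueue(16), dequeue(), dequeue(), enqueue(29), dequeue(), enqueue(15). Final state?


enqueue(1) -> [1]
enqueue(18) -> [1, 18]
enqueue(16) -> [1, 18, 16]
dequeue() returns 1 -> [18, 16]
dequeue() returns 18 -> [16]
enqueue(29) -> [16, 29]
dequeue() returns 16 -> [29]
enqueue(15) -> [29, 15]
Final queue (front to back): [29, 15]


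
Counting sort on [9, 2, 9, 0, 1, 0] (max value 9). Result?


Count array: [2, 1, 1, 0, 0, 0, 0, 0, 0, 2]
Reconstruct: [0, 0, 1, 2, 9, 9]


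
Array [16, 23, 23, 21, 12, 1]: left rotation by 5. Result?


Left rotate by 5: [1, 16, 23, 23, 21, 12]


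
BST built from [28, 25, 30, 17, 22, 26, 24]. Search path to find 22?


BST root = 28
Search for 22: compare at each node
Path: [28, 25, 17, 22]


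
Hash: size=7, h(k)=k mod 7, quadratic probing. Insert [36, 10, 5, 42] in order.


Insertions: 36->slot 1; 10->slot 3; 5->slot 5; 42->slot 0
Table: [42, 36, None, 10, None, 5, None]


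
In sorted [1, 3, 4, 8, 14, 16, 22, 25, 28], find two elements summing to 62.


Two pointers: lo=0, hi=8
No pair sums to 62


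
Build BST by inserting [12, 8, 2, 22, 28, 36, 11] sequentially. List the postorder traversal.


Root = 12; build tree by BST insertion.
Postorder traversal: [2, 11, 8, 36, 28, 22, 12]


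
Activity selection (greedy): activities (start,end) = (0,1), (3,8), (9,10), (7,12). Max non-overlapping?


Greedy: pick earliest-ending, then skip overlaps.
Selected (3 activities): [(0, 1), (3, 8), (9, 10)]


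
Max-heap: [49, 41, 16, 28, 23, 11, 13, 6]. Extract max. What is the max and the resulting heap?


Max = 49
Replace root with last, heapify down
Resulting heap: [41, 28, 16, 6, 23, 11, 13]


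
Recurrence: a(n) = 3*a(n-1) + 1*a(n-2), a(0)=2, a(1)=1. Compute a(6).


Build bottom-up:
...a(4)=53, a(5)=175, a(6)=3*175+1*53=578


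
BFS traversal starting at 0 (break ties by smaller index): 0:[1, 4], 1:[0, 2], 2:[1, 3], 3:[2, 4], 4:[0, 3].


BFS queue: start with [0]
Visit order: [0, 1, 4, 2, 3]


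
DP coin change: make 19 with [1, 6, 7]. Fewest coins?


dp[0]=0; dp[i]=1+min(dp[i-c] for c in coins)
...dp[14]=2, dp[15]=3, dp[16]=4, dp[17]=5, dp[18]=3, dp[19]=3
Minimum coins for 19 = 3


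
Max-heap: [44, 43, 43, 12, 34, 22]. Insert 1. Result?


Append 1: [44, 43, 43, 12, 34, 22, 1]
Bubble up: no swaps needed
Result: [44, 43, 43, 12, 34, 22, 1]


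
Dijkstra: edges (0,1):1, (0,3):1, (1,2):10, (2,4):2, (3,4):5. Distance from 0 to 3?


Dijkstra from 0:
Distances: {0: 0, 1: 1, 2: 8, 3: 1, 4: 6}
Shortest distance to 3 = 1, path = [0, 3]


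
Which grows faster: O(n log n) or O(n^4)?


linearithmic grows slower than quartic
O(n log n) is asymptotically smaller; O(n^4) grows faster


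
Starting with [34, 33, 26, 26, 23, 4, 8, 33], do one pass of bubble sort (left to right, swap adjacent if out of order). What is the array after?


After one pass: [33, 26, 26, 23, 4, 8, 33, 34]


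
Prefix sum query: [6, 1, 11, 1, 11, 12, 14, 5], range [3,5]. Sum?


Prefix sums: [0, 6, 7, 18, 19, 30, 42, 56, 61]
Sum[3..5] = prefix[6] - prefix[3] = 42 - 18 = 24


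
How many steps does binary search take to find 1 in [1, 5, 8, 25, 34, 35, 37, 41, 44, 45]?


Search for 1:
[0,9] mid=4 arr[4]=34
[0,3] mid=1 arr[1]=5
[0,0] mid=0 arr[0]=1
Total: 3 comparisons


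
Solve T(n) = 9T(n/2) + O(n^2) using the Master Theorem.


a=9, b=2, c=2. log_2(9)=3.170 > c=2. Case 1: O(n^log_b(a)) = O(n^3.170)
Complexity: O(n^3.170)


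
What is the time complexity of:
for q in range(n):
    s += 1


Per nesting level: O(n) = O(n)
Complexity: O(n)


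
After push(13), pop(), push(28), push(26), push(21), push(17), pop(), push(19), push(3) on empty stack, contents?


push(13) -> [13]
pop() returns 13 -> []
push(28) -> [28]
push(26) -> [28, 26]
push(21) -> [28, 26, 21]
push(17) -> [28, 26, 21, 17]
pop() returns 17 -> [28, 26, 21]
push(19) -> [28, 26, 21, 19]
push(3) -> [28, 26, 21, 19, 3]
Final stack (bottom to top): [28, 26, 21, 19, 3]


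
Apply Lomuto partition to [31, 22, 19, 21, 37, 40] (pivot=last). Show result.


Elements <= 40 go left of pivot.
Result: [31, 22, 19, 21, 37, 40], pivot at index 5


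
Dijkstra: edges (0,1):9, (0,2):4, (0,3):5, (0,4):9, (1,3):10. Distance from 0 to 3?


Dijkstra from 0:
Distances: {0: 0, 1: 9, 2: 4, 3: 5, 4: 9}
Shortest distance to 3 = 5, path = [0, 3]


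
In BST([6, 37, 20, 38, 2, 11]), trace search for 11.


BST root = 6
Search for 11: compare at each node
Path: [6, 37, 20, 11]


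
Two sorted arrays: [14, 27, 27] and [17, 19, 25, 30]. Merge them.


Compare heads, take smaller each step.
Merged: [14, 17, 19, 25, 27, 27, 30]


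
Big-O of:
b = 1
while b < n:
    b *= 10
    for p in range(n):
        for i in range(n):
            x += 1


Per nesting level: O(log n) * O(n) * O(n) = O(n^2 log n)
Complexity: O(n^2 log n)


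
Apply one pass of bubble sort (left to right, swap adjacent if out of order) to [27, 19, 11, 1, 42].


After one pass: [19, 11, 1, 27, 42]


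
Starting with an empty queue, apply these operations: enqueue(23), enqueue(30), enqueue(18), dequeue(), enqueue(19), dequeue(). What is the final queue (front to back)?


enqueue(23) -> [23]
enqueue(30) -> [23, 30]
enqueue(18) -> [23, 30, 18]
dequeue() returns 23 -> [30, 18]
enqueue(19) -> [30, 18, 19]
dequeue() returns 30 -> [18, 19]
Final queue (front to back): [18, 19]


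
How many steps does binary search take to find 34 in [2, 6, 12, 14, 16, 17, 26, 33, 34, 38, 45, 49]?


Search for 34:
[0,11] mid=5 arr[5]=17
[6,11] mid=8 arr[8]=34
Total: 2 comparisons


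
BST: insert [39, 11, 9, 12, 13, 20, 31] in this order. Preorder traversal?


Root = 39; build tree by BST insertion.
Preorder traversal: [39, 11, 9, 12, 13, 20, 31]


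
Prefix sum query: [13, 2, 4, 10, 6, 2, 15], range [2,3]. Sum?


Prefix sums: [0, 13, 15, 19, 29, 35, 37, 52]
Sum[2..3] = prefix[4] - prefix[2] = 29 - 15 = 14


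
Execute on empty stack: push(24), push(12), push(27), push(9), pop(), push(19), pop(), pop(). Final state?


push(24) -> [24]
push(12) -> [24, 12]
push(27) -> [24, 12, 27]
push(9) -> [24, 12, 27, 9]
pop() returns 9 -> [24, 12, 27]
push(19) -> [24, 12, 27, 19]
pop() returns 19 -> [24, 12, 27]
pop() returns 27 -> [24, 12]
Final stack (bottom to top): [24, 12]


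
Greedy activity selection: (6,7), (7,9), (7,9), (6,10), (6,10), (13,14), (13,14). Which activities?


Greedy: pick earliest-ending, then skip overlaps.
Selected (3 activities): [(6, 7), (7, 9), (13, 14)]


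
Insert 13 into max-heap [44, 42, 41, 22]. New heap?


Append 13: [44, 42, 41, 22, 13]
Bubble up: no swaps needed
Result: [44, 42, 41, 22, 13]


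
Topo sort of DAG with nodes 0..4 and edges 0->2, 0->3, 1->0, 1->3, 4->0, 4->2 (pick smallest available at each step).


Kahn's algorithm, process smallest node first
Order: [1, 4, 0, 2, 3]


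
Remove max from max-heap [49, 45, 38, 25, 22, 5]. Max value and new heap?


Max = 49
Replace root with last, heapify down
Resulting heap: [45, 25, 38, 5, 22]


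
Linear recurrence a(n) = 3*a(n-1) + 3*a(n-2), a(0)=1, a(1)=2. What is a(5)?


Build bottom-up:
...a(3)=33, a(4)=126, a(5)=3*126+3*33=477


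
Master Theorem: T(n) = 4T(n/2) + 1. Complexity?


a=4, b=2, c=0. log_2(4)=2 > c=0. Case 1: O(n^log_b(a)) = O(n^2)
Complexity: O(n^2)


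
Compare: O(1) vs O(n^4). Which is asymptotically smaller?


constant grows slower than quartic
O(1) is asymptotically smaller; O(n^4) grows faster


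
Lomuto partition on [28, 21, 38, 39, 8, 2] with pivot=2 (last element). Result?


Elements <= 2 go left of pivot.
Result: [2, 21, 38, 39, 8, 28], pivot at index 0


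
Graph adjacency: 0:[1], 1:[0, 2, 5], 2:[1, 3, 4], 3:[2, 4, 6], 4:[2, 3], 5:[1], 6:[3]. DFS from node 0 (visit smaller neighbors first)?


DFS stack-based: start with [0]
Visit order: [0, 1, 2, 3, 4, 6, 5]


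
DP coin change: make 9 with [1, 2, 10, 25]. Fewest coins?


dp[0]=0; dp[i]=1+min(dp[i-c] for c in coins)
...dp[4]=2, dp[5]=3, dp[6]=3, dp[7]=4, dp[8]=4, dp[9]=5
Minimum coins for 9 = 5


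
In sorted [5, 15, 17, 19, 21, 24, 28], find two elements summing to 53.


Two pointers: lo=0, hi=6
No pair sums to 53


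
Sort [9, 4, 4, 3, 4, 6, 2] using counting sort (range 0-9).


Count array: [0, 0, 1, 1, 3, 0, 1, 0, 0, 1]
Reconstruct: [2, 3, 4, 4, 4, 6, 9]


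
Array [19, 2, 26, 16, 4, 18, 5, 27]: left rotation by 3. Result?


Left rotate by 3: [16, 4, 18, 5, 27, 19, 2, 26]


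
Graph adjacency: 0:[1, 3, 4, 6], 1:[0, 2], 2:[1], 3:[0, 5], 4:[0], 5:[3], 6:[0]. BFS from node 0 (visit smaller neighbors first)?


BFS queue: start with [0]
Visit order: [0, 1, 3, 4, 6, 2, 5]


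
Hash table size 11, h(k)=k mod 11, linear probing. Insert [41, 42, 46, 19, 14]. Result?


Insertions: 41->slot 8; 42->slot 9; 46->slot 2; 19->slot 10; 14->slot 3
Table: [None, None, 46, 14, None, None, None, None, 41, 42, 19]


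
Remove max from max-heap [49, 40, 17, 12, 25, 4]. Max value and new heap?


Max = 49
Replace root with last, heapify down
Resulting heap: [40, 25, 17, 12, 4]


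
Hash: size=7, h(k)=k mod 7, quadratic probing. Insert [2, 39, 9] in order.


Insertions: 2->slot 2; 39->slot 4; 9->slot 3
Table: [None, None, 2, 9, 39, None, None]


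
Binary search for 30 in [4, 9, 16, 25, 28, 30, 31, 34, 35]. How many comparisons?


Search for 30:
[0,8] mid=4 arr[4]=28
[5,8] mid=6 arr[6]=31
[5,5] mid=5 arr[5]=30
Total: 3 comparisons


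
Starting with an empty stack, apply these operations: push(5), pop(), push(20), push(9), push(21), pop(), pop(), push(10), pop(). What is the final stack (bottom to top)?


push(5) -> [5]
pop() returns 5 -> []
push(20) -> [20]
push(9) -> [20, 9]
push(21) -> [20, 9, 21]
pop() returns 21 -> [20, 9]
pop() returns 9 -> [20]
push(10) -> [20, 10]
pop() returns 10 -> [20]
Final stack (bottom to top): [20]


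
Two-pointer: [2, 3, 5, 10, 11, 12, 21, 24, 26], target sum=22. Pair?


Two pointers: lo=0, hi=8
Found pair: (10, 12) summing to 22


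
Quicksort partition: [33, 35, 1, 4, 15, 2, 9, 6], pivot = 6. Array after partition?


Elements <= 6 go left of pivot.
Result: [1, 4, 2, 6, 15, 33, 9, 35], pivot at index 3


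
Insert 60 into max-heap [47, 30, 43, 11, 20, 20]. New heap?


Append 60: [47, 30, 43, 11, 20, 20, 60]
Bubble up: swap idx 6(60) with idx 2(43); swap idx 2(60) with idx 0(47)
Result: [60, 30, 47, 11, 20, 20, 43]


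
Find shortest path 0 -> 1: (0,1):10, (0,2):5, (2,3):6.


Dijkstra from 0:
Distances: {0: 0, 1: 10, 2: 5, 3: 11}
Shortest distance to 1 = 10, path = [0, 1]


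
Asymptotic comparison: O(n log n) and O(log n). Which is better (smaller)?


logarithmic grows slower than linearithmic
O(log n) is asymptotically smaller; O(n log n) grows faster


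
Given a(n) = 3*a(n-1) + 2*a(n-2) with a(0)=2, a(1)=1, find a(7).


Build bottom-up:
...a(5)=295, a(6)=1051, a(7)=3*1051+2*295=3743


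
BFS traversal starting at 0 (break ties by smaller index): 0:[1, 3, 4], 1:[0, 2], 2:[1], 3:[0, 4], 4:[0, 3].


BFS queue: start with [0]
Visit order: [0, 1, 3, 4, 2]


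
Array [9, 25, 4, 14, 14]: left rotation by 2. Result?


Left rotate by 2: [4, 14, 14, 9, 25]


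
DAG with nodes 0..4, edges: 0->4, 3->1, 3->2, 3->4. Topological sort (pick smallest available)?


Kahn's algorithm, process smallest node first
Order: [0, 3, 1, 2, 4]


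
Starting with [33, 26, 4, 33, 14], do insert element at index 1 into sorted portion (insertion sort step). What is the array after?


After one pass: [26, 33, 4, 33, 14]


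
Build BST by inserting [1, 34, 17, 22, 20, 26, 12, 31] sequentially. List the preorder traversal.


Root = 1; build tree by BST insertion.
Preorder traversal: [1, 34, 17, 12, 22, 20, 26, 31]


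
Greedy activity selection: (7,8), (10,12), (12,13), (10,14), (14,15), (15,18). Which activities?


Greedy: pick earliest-ending, then skip overlaps.
Selected (5 activities): [(7, 8), (10, 12), (12, 13), (14, 15), (15, 18)]


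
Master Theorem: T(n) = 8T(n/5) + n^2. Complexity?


a=8, b=5, c=2. log_5(8)=1.292 < c=2. Case 3: O(n^c) = O(n^2)
Complexity: O(n^2)


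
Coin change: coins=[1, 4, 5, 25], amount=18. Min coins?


dp[0]=0; dp[i]=1+min(dp[i-c] for c in coins)
...dp[13]=3, dp[14]=3, dp[15]=3, dp[16]=4, dp[17]=4, dp[18]=4
Minimum coins for 18 = 4


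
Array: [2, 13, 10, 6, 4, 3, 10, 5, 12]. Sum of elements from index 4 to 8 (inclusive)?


Prefix sums: [0, 2, 15, 25, 31, 35, 38, 48, 53, 65]
Sum[4..8] = prefix[9] - prefix[4] = 65 - 31 = 34


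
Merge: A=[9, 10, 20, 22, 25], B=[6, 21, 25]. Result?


Compare heads, take smaller each step.
Merged: [6, 9, 10, 20, 21, 22, 25, 25]


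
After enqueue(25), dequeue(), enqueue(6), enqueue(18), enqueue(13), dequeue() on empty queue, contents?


enqueue(25) -> [25]
dequeue() returns 25 -> []
enqueue(6) -> [6]
enqueue(18) -> [6, 18]
enqueue(13) -> [6, 18, 13]
dequeue() returns 6 -> [18, 13]
Final queue (front to back): [18, 13]


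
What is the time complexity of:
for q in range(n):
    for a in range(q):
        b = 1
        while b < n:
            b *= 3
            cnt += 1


Per nesting level: O(n) * O(n) [triangular over q] * O(log n) = O(n^2 log n)
Complexity: O(n^2 log n)


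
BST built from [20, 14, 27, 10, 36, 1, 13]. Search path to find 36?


BST root = 20
Search for 36: compare at each node
Path: [20, 27, 36]


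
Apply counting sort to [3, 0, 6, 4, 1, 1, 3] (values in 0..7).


Count array: [1, 2, 0, 2, 1, 0, 1, 0]
Reconstruct: [0, 1, 1, 3, 3, 4, 6]


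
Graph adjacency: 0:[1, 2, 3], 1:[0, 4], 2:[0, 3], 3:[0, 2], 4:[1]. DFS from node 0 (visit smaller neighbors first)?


DFS stack-based: start with [0]
Visit order: [0, 1, 4, 2, 3]


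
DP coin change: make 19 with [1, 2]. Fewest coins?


dp[0]=0; dp[i]=1+min(dp[i-c] for c in coins)
...dp[14]=7, dp[15]=8, dp[16]=8, dp[17]=9, dp[18]=9, dp[19]=10
Minimum coins for 19 = 10


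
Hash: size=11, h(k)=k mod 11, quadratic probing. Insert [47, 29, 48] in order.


Insertions: 47->slot 3; 29->slot 7; 48->slot 4
Table: [None, None, None, 47, 48, None, None, 29, None, None, None]


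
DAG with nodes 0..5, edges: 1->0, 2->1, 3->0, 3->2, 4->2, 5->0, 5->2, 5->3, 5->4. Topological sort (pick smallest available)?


Kahn's algorithm, process smallest node first
Order: [5, 3, 4, 2, 1, 0]


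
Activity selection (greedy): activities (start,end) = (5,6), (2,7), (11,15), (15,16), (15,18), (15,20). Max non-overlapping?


Greedy: pick earliest-ending, then skip overlaps.
Selected (3 activities): [(5, 6), (11, 15), (15, 16)]


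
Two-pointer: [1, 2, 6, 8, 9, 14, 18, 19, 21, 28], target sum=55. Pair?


Two pointers: lo=0, hi=9
No pair sums to 55


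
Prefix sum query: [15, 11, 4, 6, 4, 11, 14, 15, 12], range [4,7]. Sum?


Prefix sums: [0, 15, 26, 30, 36, 40, 51, 65, 80, 92]
Sum[4..7] = prefix[8] - prefix[4] = 80 - 36 = 44


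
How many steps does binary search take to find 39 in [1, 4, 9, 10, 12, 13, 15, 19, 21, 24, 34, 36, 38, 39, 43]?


Search for 39:
[0,14] mid=7 arr[7]=19
[8,14] mid=11 arr[11]=36
[12,14] mid=13 arr[13]=39
Total: 3 comparisons


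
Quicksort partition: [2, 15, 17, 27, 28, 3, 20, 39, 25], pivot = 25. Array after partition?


Elements <= 25 go left of pivot.
Result: [2, 15, 17, 3, 20, 25, 28, 39, 27], pivot at index 5


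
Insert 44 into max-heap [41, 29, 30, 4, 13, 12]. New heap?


Append 44: [41, 29, 30, 4, 13, 12, 44]
Bubble up: swap idx 6(44) with idx 2(30); swap idx 2(44) with idx 0(41)
Result: [44, 29, 41, 4, 13, 12, 30]


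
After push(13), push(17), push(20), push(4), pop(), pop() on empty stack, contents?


push(13) -> [13]
push(17) -> [13, 17]
push(20) -> [13, 17, 20]
push(4) -> [13, 17, 20, 4]
pop() returns 4 -> [13, 17, 20]
pop() returns 20 -> [13, 17]
Final stack (bottom to top): [13, 17]


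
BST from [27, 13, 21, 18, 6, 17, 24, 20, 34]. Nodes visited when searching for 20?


BST root = 27
Search for 20: compare at each node
Path: [27, 13, 21, 18, 20]


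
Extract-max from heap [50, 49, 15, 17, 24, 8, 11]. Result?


Max = 50
Replace root with last, heapify down
Resulting heap: [49, 24, 15, 17, 11, 8]


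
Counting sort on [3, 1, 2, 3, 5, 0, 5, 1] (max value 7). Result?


Count array: [1, 2, 1, 2, 0, 2, 0, 0]
Reconstruct: [0, 1, 1, 2, 3, 3, 5, 5]


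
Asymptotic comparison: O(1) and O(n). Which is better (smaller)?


constant grows slower than linear
O(1) is asymptotically smaller; O(n) grows faster


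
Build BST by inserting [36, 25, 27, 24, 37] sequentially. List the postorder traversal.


Root = 36; build tree by BST insertion.
Postorder traversal: [24, 27, 25, 37, 36]


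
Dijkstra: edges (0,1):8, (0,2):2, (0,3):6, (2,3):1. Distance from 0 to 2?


Dijkstra from 0:
Distances: {0: 0, 1: 8, 2: 2, 3: 3}
Shortest distance to 2 = 2, path = [0, 2]


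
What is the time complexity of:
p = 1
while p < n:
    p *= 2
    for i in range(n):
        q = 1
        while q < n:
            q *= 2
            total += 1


Per nesting level: O(log n) * O(n) * O(log n) = O(n (log n)^2)
Complexity: O(n (log n)^2)


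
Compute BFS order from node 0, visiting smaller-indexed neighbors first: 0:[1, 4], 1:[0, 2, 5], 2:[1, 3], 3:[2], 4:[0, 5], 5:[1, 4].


BFS queue: start with [0]
Visit order: [0, 1, 4, 2, 5, 3]


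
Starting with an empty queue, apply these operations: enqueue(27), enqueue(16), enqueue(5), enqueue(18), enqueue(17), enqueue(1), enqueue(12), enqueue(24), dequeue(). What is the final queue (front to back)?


enqueue(27) -> [27]
enqueue(16) -> [27, 16]
enqueue(5) -> [27, 16, 5]
enqueue(18) -> [27, 16, 5, 18]
enqueue(17) -> [27, 16, 5, 18, 17]
enqueue(1) -> [27, 16, 5, 18, 17, 1]
enqueue(12) -> [27, 16, 5, 18, 17, 1, 12]
enqueue(24) -> [27, 16, 5, 18, 17, 1, 12, 24]
dequeue() returns 27 -> [16, 5, 18, 17, 1, 12, 24]
Final queue (front to back): [16, 5, 18, 17, 1, 12, 24]


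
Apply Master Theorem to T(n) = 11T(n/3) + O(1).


a=11, b=3, c=0. log_3(11)=2.183 > c=0. Case 1: O(n^log_b(a)) = O(n^2.183)
Complexity: O(n^2.183)


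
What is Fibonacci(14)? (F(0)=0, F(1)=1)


F(n)=F(n-1)+F(n-2)
...F(12)=144, F(13)=233, F(14)=377


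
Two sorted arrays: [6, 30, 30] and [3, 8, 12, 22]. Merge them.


Compare heads, take smaller each step.
Merged: [3, 6, 8, 12, 22, 30, 30]


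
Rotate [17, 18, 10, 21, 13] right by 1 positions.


Right rotate by 1: [13, 17, 18, 10, 21]


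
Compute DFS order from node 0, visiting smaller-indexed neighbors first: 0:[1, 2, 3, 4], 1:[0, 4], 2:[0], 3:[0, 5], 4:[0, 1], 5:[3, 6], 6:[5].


DFS stack-based: start with [0]
Visit order: [0, 1, 4, 2, 3, 5, 6]


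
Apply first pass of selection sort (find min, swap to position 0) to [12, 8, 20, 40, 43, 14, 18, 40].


After one pass: [8, 12, 20, 40, 43, 14, 18, 40]


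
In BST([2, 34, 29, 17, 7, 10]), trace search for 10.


BST root = 2
Search for 10: compare at each node
Path: [2, 34, 29, 17, 7, 10]


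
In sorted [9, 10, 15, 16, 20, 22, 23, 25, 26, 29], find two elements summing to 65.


Two pointers: lo=0, hi=9
No pair sums to 65


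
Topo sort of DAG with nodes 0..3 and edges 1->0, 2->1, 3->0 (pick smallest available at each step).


Kahn's algorithm, process smallest node first
Order: [2, 1, 3, 0]


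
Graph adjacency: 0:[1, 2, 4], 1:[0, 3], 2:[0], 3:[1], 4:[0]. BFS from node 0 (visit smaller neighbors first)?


BFS queue: start with [0]
Visit order: [0, 1, 2, 4, 3]


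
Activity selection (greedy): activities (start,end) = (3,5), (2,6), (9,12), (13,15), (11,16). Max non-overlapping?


Greedy: pick earliest-ending, then skip overlaps.
Selected (3 activities): [(3, 5), (9, 12), (13, 15)]


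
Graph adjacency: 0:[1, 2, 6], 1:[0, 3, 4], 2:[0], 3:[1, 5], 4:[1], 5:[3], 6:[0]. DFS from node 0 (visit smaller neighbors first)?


DFS stack-based: start with [0]
Visit order: [0, 1, 3, 5, 4, 2, 6]


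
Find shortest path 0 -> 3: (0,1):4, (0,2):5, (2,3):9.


Dijkstra from 0:
Distances: {0: 0, 1: 4, 2: 5, 3: 14}
Shortest distance to 3 = 14, path = [0, 2, 3]


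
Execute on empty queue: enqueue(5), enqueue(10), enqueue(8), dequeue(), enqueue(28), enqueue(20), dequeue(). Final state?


enqueue(5) -> [5]
enqueue(10) -> [5, 10]
enqueue(8) -> [5, 10, 8]
dequeue() returns 5 -> [10, 8]
enqueue(28) -> [10, 8, 28]
enqueue(20) -> [10, 8, 28, 20]
dequeue() returns 10 -> [8, 28, 20]
Final queue (front to back): [8, 28, 20]


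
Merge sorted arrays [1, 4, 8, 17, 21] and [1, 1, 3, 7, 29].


Compare heads, take smaller each step.
Merged: [1, 1, 1, 3, 4, 7, 8, 17, 21, 29]


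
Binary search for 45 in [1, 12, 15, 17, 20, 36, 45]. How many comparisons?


Search for 45:
[0,6] mid=3 arr[3]=17
[4,6] mid=5 arr[5]=36
[6,6] mid=6 arr[6]=45
Total: 3 comparisons


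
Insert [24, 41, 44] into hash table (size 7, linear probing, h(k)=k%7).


Insertions: 24->slot 3; 41->slot 6; 44->slot 2
Table: [None, None, 44, 24, None, None, 41]


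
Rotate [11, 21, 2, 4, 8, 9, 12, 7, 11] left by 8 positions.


Left rotate by 8: [11, 11, 21, 2, 4, 8, 9, 12, 7]


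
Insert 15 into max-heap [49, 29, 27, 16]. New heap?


Append 15: [49, 29, 27, 16, 15]
Bubble up: no swaps needed
Result: [49, 29, 27, 16, 15]


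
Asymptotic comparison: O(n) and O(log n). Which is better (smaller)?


logarithmic grows slower than linear
O(log n) is asymptotically smaller; O(n) grows faster


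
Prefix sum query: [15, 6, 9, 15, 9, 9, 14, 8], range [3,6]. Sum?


Prefix sums: [0, 15, 21, 30, 45, 54, 63, 77, 85]
Sum[3..6] = prefix[7] - prefix[3] = 77 - 30 = 47


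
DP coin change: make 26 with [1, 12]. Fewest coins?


dp[0]=0; dp[i]=1+min(dp[i-c] for c in coins)
...dp[21]=10, dp[22]=11, dp[23]=12, dp[24]=2, dp[25]=3, dp[26]=4
Minimum coins for 26 = 4


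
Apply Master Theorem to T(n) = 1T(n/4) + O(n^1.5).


a=1, b=4, c=1.5. log_4(1)=0 < c=1.5. Case 3: O(n^c) = O(n^1.500)
Complexity: O(n^1.500)


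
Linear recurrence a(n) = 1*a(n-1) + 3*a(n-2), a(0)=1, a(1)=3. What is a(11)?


Build bottom-up:
...a(9)=2175, a(10)=5001, a(11)=1*5001+3*2175=11526


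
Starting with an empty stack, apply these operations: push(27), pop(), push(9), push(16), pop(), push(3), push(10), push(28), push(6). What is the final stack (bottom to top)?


push(27) -> [27]
pop() returns 27 -> []
push(9) -> [9]
push(16) -> [9, 16]
pop() returns 16 -> [9]
push(3) -> [9, 3]
push(10) -> [9, 3, 10]
push(28) -> [9, 3, 10, 28]
push(6) -> [9, 3, 10, 28, 6]
Final stack (bottom to top): [9, 3, 10, 28, 6]


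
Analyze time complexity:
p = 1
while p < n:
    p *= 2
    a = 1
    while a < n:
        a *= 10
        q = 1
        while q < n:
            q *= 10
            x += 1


Per nesting level: O(log n) * O(log n) * O(log n) = O((log n)^3)
Complexity: O((log n)^3)


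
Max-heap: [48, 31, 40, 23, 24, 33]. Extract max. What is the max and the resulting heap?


Max = 48
Replace root with last, heapify down
Resulting heap: [40, 31, 33, 23, 24]


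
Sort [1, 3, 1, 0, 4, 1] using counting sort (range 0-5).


Count array: [1, 3, 0, 1, 1, 0]
Reconstruct: [0, 1, 1, 1, 3, 4]


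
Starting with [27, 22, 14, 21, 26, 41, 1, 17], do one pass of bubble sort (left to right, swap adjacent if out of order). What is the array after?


After one pass: [22, 14, 21, 26, 27, 1, 17, 41]


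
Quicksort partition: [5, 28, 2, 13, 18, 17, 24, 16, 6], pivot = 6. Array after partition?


Elements <= 6 go left of pivot.
Result: [5, 2, 6, 13, 18, 17, 24, 16, 28], pivot at index 2


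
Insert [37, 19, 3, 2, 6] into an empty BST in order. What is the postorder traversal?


Root = 37; build tree by BST insertion.
Postorder traversal: [2, 6, 3, 19, 37]


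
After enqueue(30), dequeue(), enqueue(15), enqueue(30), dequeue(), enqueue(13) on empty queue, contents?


enqueue(30) -> [30]
dequeue() returns 30 -> []
enqueue(15) -> [15]
enqueue(30) -> [15, 30]
dequeue() returns 15 -> [30]
enqueue(13) -> [30, 13]
Final queue (front to back): [30, 13]


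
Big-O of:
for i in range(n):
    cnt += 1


Per nesting level: O(n) = O(n)
Complexity: O(n)


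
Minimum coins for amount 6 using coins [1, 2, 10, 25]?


dp[0]=0; dp[i]=1+min(dp[i-c] for c in coins)
...dp[1]=1, dp[2]=1, dp[3]=2, dp[4]=2, dp[5]=3, dp[6]=3
Minimum coins for 6 = 3


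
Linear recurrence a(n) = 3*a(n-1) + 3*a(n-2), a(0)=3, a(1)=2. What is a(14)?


Build bottom-up:
...a(12)=8417763, a(13)=31914162, a(14)=3*31914162+3*8417763=120995775


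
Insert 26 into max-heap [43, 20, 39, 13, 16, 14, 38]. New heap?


Append 26: [43, 20, 39, 13, 16, 14, 38, 26]
Bubble up: swap idx 7(26) with idx 3(13); swap idx 3(26) with idx 1(20)
Result: [43, 26, 39, 20, 16, 14, 38, 13]


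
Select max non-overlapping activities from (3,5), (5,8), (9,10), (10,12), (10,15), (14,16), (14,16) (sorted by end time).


Greedy: pick earliest-ending, then skip overlaps.
Selected (5 activities): [(3, 5), (5, 8), (9, 10), (10, 12), (14, 16)]


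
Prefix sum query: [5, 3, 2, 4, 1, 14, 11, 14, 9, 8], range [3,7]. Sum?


Prefix sums: [0, 5, 8, 10, 14, 15, 29, 40, 54, 63, 71]
Sum[3..7] = prefix[8] - prefix[3] = 54 - 10 = 44


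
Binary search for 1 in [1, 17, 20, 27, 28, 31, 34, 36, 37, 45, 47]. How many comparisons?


Search for 1:
[0,10] mid=5 arr[5]=31
[0,4] mid=2 arr[2]=20
[0,1] mid=0 arr[0]=1
Total: 3 comparisons


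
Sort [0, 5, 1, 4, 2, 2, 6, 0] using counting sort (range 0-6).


Count array: [2, 1, 2, 0, 1, 1, 1]
Reconstruct: [0, 0, 1, 2, 2, 4, 5, 6]


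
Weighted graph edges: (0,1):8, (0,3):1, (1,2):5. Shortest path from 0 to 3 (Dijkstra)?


Dijkstra from 0:
Distances: {0: 0, 1: 8, 2: 13, 3: 1}
Shortest distance to 3 = 1, path = [0, 3]


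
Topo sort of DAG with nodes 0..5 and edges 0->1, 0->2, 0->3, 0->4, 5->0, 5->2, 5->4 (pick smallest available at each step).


Kahn's algorithm, process smallest node first
Order: [5, 0, 1, 2, 3, 4]


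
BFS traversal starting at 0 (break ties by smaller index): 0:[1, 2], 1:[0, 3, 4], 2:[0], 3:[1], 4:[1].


BFS queue: start with [0]
Visit order: [0, 1, 2, 3, 4]


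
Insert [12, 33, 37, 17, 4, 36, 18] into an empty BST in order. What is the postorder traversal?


Root = 12; build tree by BST insertion.
Postorder traversal: [4, 18, 17, 36, 37, 33, 12]


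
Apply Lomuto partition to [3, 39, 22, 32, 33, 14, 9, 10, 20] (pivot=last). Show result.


Elements <= 20 go left of pivot.
Result: [3, 14, 9, 10, 20, 39, 22, 32, 33], pivot at index 4


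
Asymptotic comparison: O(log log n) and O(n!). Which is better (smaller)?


double-logarithmic grows slower than factorial
O(log log n) is asymptotically smaller; O(n!) grows faster


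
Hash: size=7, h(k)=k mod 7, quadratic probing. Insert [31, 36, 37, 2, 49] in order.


Insertions: 31->slot 3; 36->slot 1; 37->slot 2; 2->slot 6; 49->slot 0
Table: [49, 36, 37, 31, None, None, 2]


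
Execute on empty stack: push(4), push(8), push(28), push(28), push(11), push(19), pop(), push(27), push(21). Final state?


push(4) -> [4]
push(8) -> [4, 8]
push(28) -> [4, 8, 28]
push(28) -> [4, 8, 28, 28]
push(11) -> [4, 8, 28, 28, 11]
push(19) -> [4, 8, 28, 28, 11, 19]
pop() returns 19 -> [4, 8, 28, 28, 11]
push(27) -> [4, 8, 28, 28, 11, 27]
push(21) -> [4, 8, 28, 28, 11, 27, 21]
Final stack (bottom to top): [4, 8, 28, 28, 11, 27, 21]


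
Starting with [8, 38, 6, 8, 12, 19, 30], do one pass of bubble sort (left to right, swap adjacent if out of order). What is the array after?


After one pass: [8, 6, 8, 12, 19, 30, 38]


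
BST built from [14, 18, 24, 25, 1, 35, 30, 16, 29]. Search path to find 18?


BST root = 14
Search for 18: compare at each node
Path: [14, 18]


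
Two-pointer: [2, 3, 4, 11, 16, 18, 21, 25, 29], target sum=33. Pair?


Two pointers: lo=0, hi=8
Found pair: (4, 29) summing to 33


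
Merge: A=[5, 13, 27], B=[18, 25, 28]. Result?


Compare heads, take smaller each step.
Merged: [5, 13, 18, 25, 27, 28]


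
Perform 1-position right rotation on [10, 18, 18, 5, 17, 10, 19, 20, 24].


Right rotate by 1: [24, 10, 18, 18, 5, 17, 10, 19, 20]


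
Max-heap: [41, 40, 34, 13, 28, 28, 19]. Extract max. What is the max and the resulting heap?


Max = 41
Replace root with last, heapify down
Resulting heap: [40, 28, 34, 13, 19, 28]


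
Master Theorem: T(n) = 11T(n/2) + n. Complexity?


a=11, b=2, c=1. log_2(11)=3.459 > c=1. Case 1: O(n^log_b(a)) = O(n^3.459)
Complexity: O(n^3.459)


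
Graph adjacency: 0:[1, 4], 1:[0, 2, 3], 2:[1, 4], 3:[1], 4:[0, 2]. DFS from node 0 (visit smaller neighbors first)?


DFS stack-based: start with [0]
Visit order: [0, 1, 2, 4, 3]


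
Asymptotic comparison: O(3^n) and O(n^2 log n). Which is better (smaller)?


n^2 log n grows slower than exponential (base 3)
O(n^2 log n) is asymptotically smaller; O(3^n) grows faster


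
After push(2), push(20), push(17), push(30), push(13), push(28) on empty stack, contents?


push(2) -> [2]
push(20) -> [2, 20]
push(17) -> [2, 20, 17]
push(30) -> [2, 20, 17, 30]
push(13) -> [2, 20, 17, 30, 13]
push(28) -> [2, 20, 17, 30, 13, 28]
Final stack (bottom to top): [2, 20, 17, 30, 13, 28]


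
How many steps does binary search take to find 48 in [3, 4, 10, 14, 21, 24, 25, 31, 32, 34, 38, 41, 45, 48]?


Search for 48:
[0,13] mid=6 arr[6]=25
[7,13] mid=10 arr[10]=38
[11,13] mid=12 arr[12]=45
[13,13] mid=13 arr[13]=48
Total: 4 comparisons


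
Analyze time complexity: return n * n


Analysis: constant-time operation, no loop
Complexity: O(1)


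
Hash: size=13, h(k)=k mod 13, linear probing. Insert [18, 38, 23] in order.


Insertions: 18->slot 5; 38->slot 12; 23->slot 10
Table: [None, None, None, None, None, 18, None, None, None, None, 23, None, 38]


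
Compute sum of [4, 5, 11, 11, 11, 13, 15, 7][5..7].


Prefix sums: [0, 4, 9, 20, 31, 42, 55, 70, 77]
Sum[5..7] = prefix[8] - prefix[5] = 77 - 42 = 35


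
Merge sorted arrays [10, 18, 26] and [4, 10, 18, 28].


Compare heads, take smaller each step.
Merged: [4, 10, 10, 18, 18, 26, 28]


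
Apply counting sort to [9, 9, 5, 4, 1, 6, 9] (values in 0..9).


Count array: [0, 1, 0, 0, 1, 1, 1, 0, 0, 3]
Reconstruct: [1, 4, 5, 6, 9, 9, 9]


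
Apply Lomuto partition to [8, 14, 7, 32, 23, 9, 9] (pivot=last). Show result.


Elements <= 9 go left of pivot.
Result: [8, 7, 9, 9, 23, 14, 32], pivot at index 3


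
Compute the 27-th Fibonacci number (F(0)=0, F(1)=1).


F(n)=F(n-1)+F(n-2)
...F(25)=75025, F(26)=121393, F(27)=196418


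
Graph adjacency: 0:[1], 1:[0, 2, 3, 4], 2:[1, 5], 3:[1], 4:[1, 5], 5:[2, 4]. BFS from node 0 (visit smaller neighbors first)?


BFS queue: start with [0]
Visit order: [0, 1, 2, 3, 4, 5]


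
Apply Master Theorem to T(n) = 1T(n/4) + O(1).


a=1, b=4, c=0. log_4(1)=0 = c=0. Case 2: O(n^c log n) = O(log n)
Complexity: O(log n)


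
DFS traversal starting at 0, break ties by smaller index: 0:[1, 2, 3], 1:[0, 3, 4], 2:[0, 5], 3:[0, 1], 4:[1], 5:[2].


DFS stack-based: start with [0]
Visit order: [0, 1, 3, 4, 2, 5]


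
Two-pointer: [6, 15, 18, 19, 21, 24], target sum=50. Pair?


Two pointers: lo=0, hi=5
No pair sums to 50


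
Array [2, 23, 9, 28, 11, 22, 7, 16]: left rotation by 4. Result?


Left rotate by 4: [11, 22, 7, 16, 2, 23, 9, 28]


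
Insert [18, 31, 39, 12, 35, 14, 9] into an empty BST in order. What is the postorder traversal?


Root = 18; build tree by BST insertion.
Postorder traversal: [9, 14, 12, 35, 39, 31, 18]


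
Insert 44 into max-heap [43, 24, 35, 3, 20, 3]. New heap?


Append 44: [43, 24, 35, 3, 20, 3, 44]
Bubble up: swap idx 6(44) with idx 2(35); swap idx 2(44) with idx 0(43)
Result: [44, 24, 43, 3, 20, 3, 35]


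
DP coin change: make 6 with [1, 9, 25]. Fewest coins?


dp[0]=0; dp[i]=1+min(dp[i-c] for c in coins)
...dp[1]=1, dp[2]=2, dp[3]=3, dp[4]=4, dp[5]=5, dp[6]=6
Minimum coins for 6 = 6


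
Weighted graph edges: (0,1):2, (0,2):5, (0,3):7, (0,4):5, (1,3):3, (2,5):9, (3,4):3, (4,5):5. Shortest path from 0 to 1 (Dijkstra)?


Dijkstra from 0:
Distances: {0: 0, 1: 2, 2: 5, 3: 5, 4: 5, 5: 10}
Shortest distance to 1 = 2, path = [0, 1]


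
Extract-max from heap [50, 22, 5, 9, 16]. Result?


Max = 50
Replace root with last, heapify down
Resulting heap: [22, 16, 5, 9]


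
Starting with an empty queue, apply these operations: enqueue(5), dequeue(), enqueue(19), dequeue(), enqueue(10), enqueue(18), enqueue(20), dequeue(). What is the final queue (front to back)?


enqueue(5) -> [5]
dequeue() returns 5 -> []
enqueue(19) -> [19]
dequeue() returns 19 -> []
enqueue(10) -> [10]
enqueue(18) -> [10, 18]
enqueue(20) -> [10, 18, 20]
dequeue() returns 10 -> [18, 20]
Final queue (front to back): [18, 20]


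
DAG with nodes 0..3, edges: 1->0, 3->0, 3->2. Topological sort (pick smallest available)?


Kahn's algorithm, process smallest node first
Order: [1, 3, 0, 2]


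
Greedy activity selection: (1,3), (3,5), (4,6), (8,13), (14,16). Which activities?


Greedy: pick earliest-ending, then skip overlaps.
Selected (4 activities): [(1, 3), (3, 5), (8, 13), (14, 16)]


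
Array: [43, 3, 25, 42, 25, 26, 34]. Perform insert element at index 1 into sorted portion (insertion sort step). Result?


After one pass: [3, 43, 25, 42, 25, 26, 34]


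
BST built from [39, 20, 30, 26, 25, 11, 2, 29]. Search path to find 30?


BST root = 39
Search for 30: compare at each node
Path: [39, 20, 30]


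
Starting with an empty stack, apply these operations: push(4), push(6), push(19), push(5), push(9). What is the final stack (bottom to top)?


push(4) -> [4]
push(6) -> [4, 6]
push(19) -> [4, 6, 19]
push(5) -> [4, 6, 19, 5]
push(9) -> [4, 6, 19, 5, 9]
Final stack (bottom to top): [4, 6, 19, 5, 9]


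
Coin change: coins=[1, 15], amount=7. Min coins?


dp[0]=0; dp[i]=1+min(dp[i-c] for c in coins)
...dp[2]=2, dp[3]=3, dp[4]=4, dp[5]=5, dp[6]=6, dp[7]=7
Minimum coins for 7 = 7


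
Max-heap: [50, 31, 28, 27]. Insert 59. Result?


Append 59: [50, 31, 28, 27, 59]
Bubble up: swap idx 4(59) with idx 1(31); swap idx 1(59) with idx 0(50)
Result: [59, 50, 28, 27, 31]


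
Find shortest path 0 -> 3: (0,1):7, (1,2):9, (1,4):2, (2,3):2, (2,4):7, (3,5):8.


Dijkstra from 0:
Distances: {0: 0, 1: 7, 2: 16, 3: 18, 4: 9, 5: 26}
Shortest distance to 3 = 18, path = [0, 1, 2, 3]


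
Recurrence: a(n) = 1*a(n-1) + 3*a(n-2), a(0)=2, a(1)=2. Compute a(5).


Build bottom-up:
...a(3)=14, a(4)=38, a(5)=1*38+3*14=80
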